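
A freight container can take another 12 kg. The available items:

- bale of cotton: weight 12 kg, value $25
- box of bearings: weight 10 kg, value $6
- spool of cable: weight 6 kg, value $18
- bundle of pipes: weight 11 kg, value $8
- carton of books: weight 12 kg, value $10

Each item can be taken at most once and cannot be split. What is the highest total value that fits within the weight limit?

$25

This is a 0/1 knapsack; check combinations near the capacity.
- bale of cotton: weight 12, value 25
- spool of cable: weight 6, value 18
- carton of books: weight 12, value 10
Best: $25.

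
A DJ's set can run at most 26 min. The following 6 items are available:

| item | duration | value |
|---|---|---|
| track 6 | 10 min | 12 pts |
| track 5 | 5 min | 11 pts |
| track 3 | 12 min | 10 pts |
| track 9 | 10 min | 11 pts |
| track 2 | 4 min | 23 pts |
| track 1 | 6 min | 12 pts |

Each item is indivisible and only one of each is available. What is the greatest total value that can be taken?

Check high-value combinations within 26 min:
- track 6+track 5+track 2+track 1: duration 10+5+4+6=25, value 12+11+23+12=58
- track 5+track 9+track 2+track 1: duration 5+10+4+6=25, value 11+11+23+12=57
- track 6+track 2+track 1: duration 10+4+6=20, value 12+23+12=47
- track 5+track 2+track 1: duration 5+4+6=15, value 11+23+12=46
- track 6+track 5+track 2: duration 10+5+4=19, value 12+11+23=46
Best: 58 pts.

58 pts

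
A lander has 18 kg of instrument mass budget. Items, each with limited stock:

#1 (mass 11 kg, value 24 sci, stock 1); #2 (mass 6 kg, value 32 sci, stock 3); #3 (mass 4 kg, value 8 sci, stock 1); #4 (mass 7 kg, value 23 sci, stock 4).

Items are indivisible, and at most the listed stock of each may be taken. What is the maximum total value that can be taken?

96 sci

Top feasible selections:
- 3×#2: mass 18, value 96
- 2×#2 + 1×#3: mass 16, value 72
- 2×#2: mass 12, value 64
Best: 96 sci.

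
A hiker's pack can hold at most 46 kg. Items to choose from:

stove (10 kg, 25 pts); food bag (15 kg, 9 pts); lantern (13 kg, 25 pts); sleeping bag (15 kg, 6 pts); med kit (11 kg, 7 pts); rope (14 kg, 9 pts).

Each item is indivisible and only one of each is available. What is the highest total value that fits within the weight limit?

Check high-value combinations within 46 kg:
- stove+lantern+rope: weight 10+13+14=37, value 25+25+9=59
- stove+food bag+lantern: weight 10+15+13=38, value 25+9+25=59
- stove+lantern+med kit: weight 10+13+11=34, value 25+25+7=57
- stove+lantern+sleeping bag: weight 10+13+15=38, value 25+25+6=56
Best: 59 pts.

59 pts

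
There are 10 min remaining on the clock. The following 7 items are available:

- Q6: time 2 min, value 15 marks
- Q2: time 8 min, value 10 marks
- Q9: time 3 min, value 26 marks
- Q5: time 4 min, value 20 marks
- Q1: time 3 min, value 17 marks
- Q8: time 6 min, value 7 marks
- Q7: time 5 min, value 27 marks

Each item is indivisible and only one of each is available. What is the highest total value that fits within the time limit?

68 marks

This is a 0/1 knapsack; check combinations near the capacity.
- Q6+Q9+Q7: time 2+3+5=10, value 15+26+27=68
- Q9+Q5+Q1: time 3+4+3=10, value 26+20+17=63
- Q6+Q9+Q5: time 2+3+4=9, value 15+26+20=61
- Q6+Q1+Q7: time 2+3+5=10, value 15+17+27=59
- Q6+Q9+Q1: time 2+3+3=8, value 15+26+17=58
Best: 68 marks.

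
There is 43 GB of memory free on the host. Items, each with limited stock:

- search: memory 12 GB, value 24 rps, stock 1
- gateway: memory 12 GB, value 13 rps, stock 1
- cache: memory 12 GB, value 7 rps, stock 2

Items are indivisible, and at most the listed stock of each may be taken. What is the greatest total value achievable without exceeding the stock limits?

Top feasible selections:
- 1×search + 1×gateway + 1×cache: memory 36, value 44
- 1×search + 2×cache: memory 36, value 38
Best: 44 rps.

44 rps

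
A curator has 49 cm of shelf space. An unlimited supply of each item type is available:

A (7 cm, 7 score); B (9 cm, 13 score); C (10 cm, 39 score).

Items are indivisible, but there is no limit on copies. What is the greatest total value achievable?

169 score

Best value-per-unit is C at 39/10; filling with it alone gives 4×39 = 156.
Optimal mix: 1×B + 4×C → length 49, value 169.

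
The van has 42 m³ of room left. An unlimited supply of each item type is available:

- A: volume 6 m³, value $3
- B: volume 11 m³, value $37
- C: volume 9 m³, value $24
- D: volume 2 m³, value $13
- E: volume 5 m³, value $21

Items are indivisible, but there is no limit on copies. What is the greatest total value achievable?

Best value-per-unit is D at 13/2, and filling with it alone uses volume 21×2=42. No mix of the others beats 21×13 = 273.

$273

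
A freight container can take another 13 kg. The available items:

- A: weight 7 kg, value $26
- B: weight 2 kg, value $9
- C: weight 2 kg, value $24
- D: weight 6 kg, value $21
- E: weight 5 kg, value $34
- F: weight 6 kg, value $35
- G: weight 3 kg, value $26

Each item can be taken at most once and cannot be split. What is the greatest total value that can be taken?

$94

Check high-value combinations within 13 kg:
- B+C+F+G: weight 2+2+6+3=13, value 9+24+35+26=94
- B+C+E+G: weight 2+2+5+3=12, value 9+24+34+26=93
- C+E+F: weight 2+5+6=13, value 24+34+35=93
- C+F+G: weight 2+6+3=11, value 24+35+26=85
- C+E+G: weight 2+5+3=10, value 24+34+26=84
Best: $94.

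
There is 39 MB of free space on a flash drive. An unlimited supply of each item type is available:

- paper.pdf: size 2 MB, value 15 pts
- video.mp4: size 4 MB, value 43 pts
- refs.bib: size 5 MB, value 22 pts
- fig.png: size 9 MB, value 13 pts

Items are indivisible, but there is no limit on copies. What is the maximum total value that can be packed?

402 pts

Best value-per-unit is video.mp4 at 43/4; filling with it alone gives 9×43 = 387.
Optimal mix: 1×paper.pdf + 9×video.mp4 → size 38, value 402.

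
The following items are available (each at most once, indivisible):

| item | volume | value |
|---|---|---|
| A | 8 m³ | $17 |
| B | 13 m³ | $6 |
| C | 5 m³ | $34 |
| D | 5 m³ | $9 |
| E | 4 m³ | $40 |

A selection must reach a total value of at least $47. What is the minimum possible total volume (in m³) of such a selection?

Subsets with value ≥ 47, sorted by total volume:
- C+E: volume 9, value 74
- D+E: volume 9, value 49
- A+E: volume 12, value 57
Minimum volume: 9 m³.

9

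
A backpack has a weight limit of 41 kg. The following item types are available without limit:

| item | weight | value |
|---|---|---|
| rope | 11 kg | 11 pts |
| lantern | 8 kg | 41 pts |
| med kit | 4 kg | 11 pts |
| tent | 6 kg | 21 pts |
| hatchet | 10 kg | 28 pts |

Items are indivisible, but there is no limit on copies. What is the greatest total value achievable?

Best value-per-unit is lantern at 41/8, and filling with it alone uses weight 5×8=40. No mix of the others beats 5×41 = 205.

205 pts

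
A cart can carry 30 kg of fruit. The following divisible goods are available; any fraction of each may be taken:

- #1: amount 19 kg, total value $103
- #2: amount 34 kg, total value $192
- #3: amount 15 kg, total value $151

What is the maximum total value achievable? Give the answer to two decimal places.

Take in order of value per unit:
- #3 (151/15 per unit): all 15 → value 151, running total 151.00
- #2 (192/34 per unit): 15 of 34 → value 15×192/34 = 84.7059, running total 235.71
Total 235.71.

235.71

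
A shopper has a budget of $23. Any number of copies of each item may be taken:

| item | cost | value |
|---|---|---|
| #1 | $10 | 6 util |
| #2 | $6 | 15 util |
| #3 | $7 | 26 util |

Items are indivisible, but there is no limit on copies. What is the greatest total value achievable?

Best value-per-unit is #3 at 26/7, and filling with it alone uses cost 3×7=21. No mix of the others beats 3×26 = 78.

78 util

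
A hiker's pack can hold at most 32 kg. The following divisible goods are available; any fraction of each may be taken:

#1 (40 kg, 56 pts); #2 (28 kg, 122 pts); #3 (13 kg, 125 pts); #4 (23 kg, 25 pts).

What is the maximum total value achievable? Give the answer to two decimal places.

Take in order of value per unit:
- #3 (125/13 per unit): all 13 → value 125, running total 125.00
- #2 (122/28 per unit): 19 of 28 → value 19×122/28 = 82.7857, running total 207.79
Total 207.79.

207.79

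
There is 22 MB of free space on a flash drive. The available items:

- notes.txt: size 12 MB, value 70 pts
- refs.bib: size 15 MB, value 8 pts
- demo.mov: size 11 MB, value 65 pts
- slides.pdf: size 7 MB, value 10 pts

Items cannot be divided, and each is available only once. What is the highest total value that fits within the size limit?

Check high-value combinations within 22 MB:
- notes.txt+slides.pdf: size 12+7=19, value 70+10=80
- demo.mov+slides.pdf: size 11+7=18, value 65+10=75
- notes.txt: size 12, value 70
- demo.mov: size 11, value 65
Best: 80 pts.

80 pts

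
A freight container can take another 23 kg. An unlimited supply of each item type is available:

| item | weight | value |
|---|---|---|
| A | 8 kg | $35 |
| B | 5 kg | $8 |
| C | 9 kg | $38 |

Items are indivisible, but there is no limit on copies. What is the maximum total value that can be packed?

$84

Best value-per-unit is A at 35/8; filling with it alone gives 2×35 = 70.
Optimal mix: 1×B + 2×C → weight 23, value 84.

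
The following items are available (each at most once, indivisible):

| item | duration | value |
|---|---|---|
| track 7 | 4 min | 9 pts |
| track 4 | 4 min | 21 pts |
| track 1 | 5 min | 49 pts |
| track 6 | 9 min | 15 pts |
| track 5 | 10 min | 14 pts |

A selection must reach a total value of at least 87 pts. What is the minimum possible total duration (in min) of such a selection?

Subsets with value ≥ 87, sorted by total duration:
- track 7+track 4+track 1+track 6: duration 22, value 94
- track 7+track 4+track 1+track 5: duration 23, value 93
- track 4+track 1+track 6+track 5: duration 28, value 99
Minimum duration: 22 min.

22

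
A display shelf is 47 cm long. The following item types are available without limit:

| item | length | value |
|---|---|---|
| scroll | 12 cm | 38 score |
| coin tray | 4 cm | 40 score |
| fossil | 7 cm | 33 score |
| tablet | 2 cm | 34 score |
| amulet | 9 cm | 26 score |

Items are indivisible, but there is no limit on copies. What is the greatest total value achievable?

Best value-per-unit is tablet at 34/2, and filling with it alone uses length 23×2=46. No mix of the others beats 23×34 = 782.

782 score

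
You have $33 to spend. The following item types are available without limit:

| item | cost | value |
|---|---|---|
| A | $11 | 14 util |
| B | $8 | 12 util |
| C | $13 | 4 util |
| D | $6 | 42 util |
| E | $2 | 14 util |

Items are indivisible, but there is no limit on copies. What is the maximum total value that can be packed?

224 util

Best value-per-unit is D at 42/6; filling with it alone gives 5×42 = 210.
Optimal mix: 5×D + 1×E → cost 32, value 224.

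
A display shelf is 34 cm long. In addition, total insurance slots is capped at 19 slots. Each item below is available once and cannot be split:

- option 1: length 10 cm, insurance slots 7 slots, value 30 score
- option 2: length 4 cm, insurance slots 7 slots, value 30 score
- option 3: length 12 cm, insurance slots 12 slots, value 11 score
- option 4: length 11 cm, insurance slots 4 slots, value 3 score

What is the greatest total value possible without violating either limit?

63 score

Feasible sets respecting both limits:
- option 1+option 2+option 4: length 25, insurance slots 18, value 63
- option 1+option 2: length 14, insurance slots 14, value 60
- option 1+option 3: length 22, insurance slots 19, value 41
Best: 63 score.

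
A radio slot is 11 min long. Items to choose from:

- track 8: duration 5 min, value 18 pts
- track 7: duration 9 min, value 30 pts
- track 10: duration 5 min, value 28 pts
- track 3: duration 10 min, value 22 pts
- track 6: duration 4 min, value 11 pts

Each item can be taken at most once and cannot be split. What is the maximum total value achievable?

Check high-value combinations within 11 min:
- track 8+track 10: duration 5+5=10, value 18+28=46
- track 10+track 6: duration 5+4=9, value 28+11=39
- track 7: duration 9, value 30
- track 8+track 6: duration 5+4=9, value 18+11=29
Best: 46 pts.

46 pts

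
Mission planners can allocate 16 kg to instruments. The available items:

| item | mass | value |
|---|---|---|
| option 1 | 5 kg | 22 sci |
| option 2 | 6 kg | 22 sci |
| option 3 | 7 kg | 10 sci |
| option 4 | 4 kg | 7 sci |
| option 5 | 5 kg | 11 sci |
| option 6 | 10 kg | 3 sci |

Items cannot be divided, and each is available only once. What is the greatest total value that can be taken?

Check high-value combinations within 16 kg:
- option 1+option 2+option 5: mass 5+6+5=16, value 22+22+11=55
- option 1+option 2+option 4: mass 5+6+4=15, value 22+22+7=51
- option 1+option 2: mass 5+6=11, value 22+22=44
Best: 55 sci.

55 sci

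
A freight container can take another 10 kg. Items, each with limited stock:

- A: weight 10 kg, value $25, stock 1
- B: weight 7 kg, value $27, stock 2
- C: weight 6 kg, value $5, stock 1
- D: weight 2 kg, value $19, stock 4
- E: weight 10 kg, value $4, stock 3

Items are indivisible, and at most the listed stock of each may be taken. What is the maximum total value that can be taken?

$76

Top feasible selections:
- 4×D: weight 8, value 76
- 3×D: weight 6, value 57
Best: $76.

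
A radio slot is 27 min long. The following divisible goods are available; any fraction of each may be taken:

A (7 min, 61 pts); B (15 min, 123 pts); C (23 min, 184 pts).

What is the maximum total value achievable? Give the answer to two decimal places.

224.00

Take in order of value per unit:
- A (61/7 per unit): all 7 → value 61, running total 61.00
- B (123/15 per unit): all 15 → value 123, running total 184.00
- C (184/23 per unit): 5 of 23 → value 5×184/23 = 40.0000, running total 224.00
Total 224.00.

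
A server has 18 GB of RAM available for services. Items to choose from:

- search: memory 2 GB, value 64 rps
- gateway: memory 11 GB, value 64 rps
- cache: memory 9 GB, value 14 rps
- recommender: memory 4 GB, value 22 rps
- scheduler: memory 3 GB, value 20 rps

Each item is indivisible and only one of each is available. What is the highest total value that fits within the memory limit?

Check high-value combinations within 18 GB:
- search+gateway+recommender: memory 2+11+4=17, value 64+64+22=150
- search+gateway+scheduler: memory 2+11+3=16, value 64+64+20=148
- search+gateway: memory 2+11=13, value 64+64=128
Best: 150 rps.

150 rps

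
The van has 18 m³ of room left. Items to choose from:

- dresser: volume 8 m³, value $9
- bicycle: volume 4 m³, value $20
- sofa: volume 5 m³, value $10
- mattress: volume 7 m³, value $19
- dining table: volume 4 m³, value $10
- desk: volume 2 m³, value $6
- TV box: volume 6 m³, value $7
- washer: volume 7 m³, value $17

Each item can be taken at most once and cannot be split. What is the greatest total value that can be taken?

$56

Check high-value combinations within 18 m³:
- bicycle+mattress+washer: volume 4+7+7=18, value 20+19+17=56
- bicycle+mattress+dining table+desk: volume 4+7+4+2=17, value 20+19+10+6=55
- bicycle+sofa+mattress+desk: volume 4+5+7+2=18, value 20+10+19+6=55
Best: $56.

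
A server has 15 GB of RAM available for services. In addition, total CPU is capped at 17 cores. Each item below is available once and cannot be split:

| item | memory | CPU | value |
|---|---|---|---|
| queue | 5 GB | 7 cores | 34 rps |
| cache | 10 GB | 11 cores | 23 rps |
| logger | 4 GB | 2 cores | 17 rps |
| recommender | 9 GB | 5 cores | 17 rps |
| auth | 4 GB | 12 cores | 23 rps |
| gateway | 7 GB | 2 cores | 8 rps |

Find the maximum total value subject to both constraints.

51 rps

Feasible sets respecting both limits:
- queue+logger: memory 9, CPU 9, value 51
- queue+recommender: memory 14, CPU 12, value 51
- logger+auth+gateway: memory 15, CPU 16, value 48
Best: 51 rps.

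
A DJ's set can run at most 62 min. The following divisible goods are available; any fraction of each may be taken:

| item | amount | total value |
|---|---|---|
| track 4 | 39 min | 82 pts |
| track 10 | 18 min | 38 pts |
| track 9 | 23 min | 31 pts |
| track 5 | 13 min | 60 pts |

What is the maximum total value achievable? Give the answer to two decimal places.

Take in order of value per unit:
- track 5 (60/13 per unit): all 13 → value 60, running total 60.00
- track 10 (38/18 per unit): all 18 → value 38, running total 98.00
- track 4 (82/39 per unit): 31 of 39 → value 31×82/39 = 65.1795, running total 163.18
Total 163.18.

163.18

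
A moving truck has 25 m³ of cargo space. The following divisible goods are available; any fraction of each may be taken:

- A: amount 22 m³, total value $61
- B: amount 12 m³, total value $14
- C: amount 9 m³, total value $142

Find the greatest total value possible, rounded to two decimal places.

Take in order of value per unit:
- C (142/9 per unit): all 9 → value 142, running total 142.00
- A (61/22 per unit): 16 of 22 → value 16×61/22 = 44.3636, running total 186.36
Total 186.36.

186.36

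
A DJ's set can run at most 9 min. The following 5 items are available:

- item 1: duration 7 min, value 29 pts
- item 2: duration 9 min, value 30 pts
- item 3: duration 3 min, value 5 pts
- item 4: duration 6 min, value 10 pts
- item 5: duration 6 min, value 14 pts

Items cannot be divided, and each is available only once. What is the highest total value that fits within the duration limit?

30 pts

This is a 0/1 knapsack; check combinations near the capacity.
- item 2: duration 9, value 30
- item 1: duration 7, value 29
- item 3+item 5: duration 3+6=9, value 5+14=19
Best: 30 pts.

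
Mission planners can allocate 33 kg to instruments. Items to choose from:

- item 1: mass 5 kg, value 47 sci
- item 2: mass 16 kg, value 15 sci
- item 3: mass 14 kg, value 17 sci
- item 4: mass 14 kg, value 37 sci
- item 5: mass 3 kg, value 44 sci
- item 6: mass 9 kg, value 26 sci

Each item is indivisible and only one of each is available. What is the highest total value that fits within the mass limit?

Check high-value combinations within 33 kg:
- item 1+item 4+item 5+item 6: mass 5+14+3+9=31, value 47+37+44+26=154
- item 1+item 3+item 5+item 6: mass 5+14+3+9=31, value 47+17+44+26=134
- item 1+item 2+item 5+item 6: mass 5+16+3+9=33, value 47+15+44+26=132
- item 1+item 4+item 5: mass 5+14+3=22, value 47+37+44=128
Best: 154 sci.

154 sci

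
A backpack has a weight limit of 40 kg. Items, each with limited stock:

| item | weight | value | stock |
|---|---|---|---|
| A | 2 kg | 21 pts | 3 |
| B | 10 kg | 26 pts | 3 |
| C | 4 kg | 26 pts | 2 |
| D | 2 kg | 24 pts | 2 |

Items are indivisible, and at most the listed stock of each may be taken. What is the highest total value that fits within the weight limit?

Top feasible selections:
- 3×A + 2×B + 2×C + 2×D: weight 38, value 215
- 2×A + 2×B + 2×C + 2×D: weight 36, value 194
- 3×A + 2×B + 2×C + 1×D: weight 36, value 191
Best: 215 pts.

215 pts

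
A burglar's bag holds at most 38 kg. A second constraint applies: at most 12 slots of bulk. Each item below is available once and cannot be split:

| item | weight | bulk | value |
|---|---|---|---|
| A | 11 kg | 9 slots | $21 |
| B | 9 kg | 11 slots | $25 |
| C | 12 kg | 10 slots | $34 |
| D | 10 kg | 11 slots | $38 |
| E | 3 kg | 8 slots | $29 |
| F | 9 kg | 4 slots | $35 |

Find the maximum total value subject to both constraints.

Feasible sets respecting both limits:
- E+F: weight 12, bulk 12, value 64
- D: weight 10, bulk 11, value 38
- F: weight 9, bulk 4, value 35
Best: $64.

$64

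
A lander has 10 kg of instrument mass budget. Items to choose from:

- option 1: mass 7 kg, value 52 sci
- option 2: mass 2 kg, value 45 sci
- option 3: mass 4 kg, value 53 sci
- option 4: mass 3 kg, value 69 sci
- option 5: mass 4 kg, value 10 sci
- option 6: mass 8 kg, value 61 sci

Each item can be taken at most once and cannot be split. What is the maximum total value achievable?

167 sci

This is a 0/1 knapsack; check combinations near the capacity.
- option 2+option 3+option 4: mass 2+4+3=9, value 45+53+69=167
- option 2+option 4+option 5: mass 2+3+4=9, value 45+69+10=124
- option 3+option 4: mass 4+3=7, value 53+69=122
- option 1+option 4: mass 7+3=10, value 52+69=121
- option 2+option 4: mass 2+3=5, value 45+69=114
Best: 167 sci.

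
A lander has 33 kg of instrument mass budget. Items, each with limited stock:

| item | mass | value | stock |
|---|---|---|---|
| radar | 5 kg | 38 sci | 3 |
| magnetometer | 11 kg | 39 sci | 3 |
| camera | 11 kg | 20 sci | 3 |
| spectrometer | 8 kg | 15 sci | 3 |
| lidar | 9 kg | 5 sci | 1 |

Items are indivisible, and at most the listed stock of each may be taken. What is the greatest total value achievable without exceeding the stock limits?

Top feasible selections:
- 2×radar + 2×magnetometer: mass 32, value 154
- 3×radar + 1×magnetometer: mass 26, value 153
- 3×radar + 2×spectrometer: mass 31, value 144
- 2×radar + 1×magnetometer + 1×camera: mass 32, value 135
Best: 154 sci.

154 sci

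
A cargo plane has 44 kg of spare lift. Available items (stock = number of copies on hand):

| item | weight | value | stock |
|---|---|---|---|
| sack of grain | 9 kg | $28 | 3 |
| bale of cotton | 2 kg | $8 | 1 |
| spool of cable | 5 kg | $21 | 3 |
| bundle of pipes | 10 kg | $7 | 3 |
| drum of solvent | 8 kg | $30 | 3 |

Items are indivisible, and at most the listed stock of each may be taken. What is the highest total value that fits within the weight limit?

$161

Best selections within weight 44 and stock limits:
- 1×bale of cotton + 3×spool of cable + 3×drum of solvent: weight 41, value 161
- 1×sack of grain + 2×spool of cable + 3×drum of solvent: weight 43, value 160
Best: $161.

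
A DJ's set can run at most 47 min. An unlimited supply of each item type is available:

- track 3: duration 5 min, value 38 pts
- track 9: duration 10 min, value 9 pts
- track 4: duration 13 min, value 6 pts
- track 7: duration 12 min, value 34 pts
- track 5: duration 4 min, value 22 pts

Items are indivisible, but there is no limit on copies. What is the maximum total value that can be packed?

342 pts

Best value-per-unit is track 3 at 38/5, and filling with it alone uses duration 9×5=45. No mix of the others beats 9×38 = 342.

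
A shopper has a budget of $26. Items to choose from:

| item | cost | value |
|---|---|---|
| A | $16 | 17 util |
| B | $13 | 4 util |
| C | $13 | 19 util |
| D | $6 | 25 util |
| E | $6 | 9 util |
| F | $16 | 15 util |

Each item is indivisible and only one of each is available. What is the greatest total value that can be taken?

53 util

This is a 0/1 knapsack; check combinations near the capacity.
- C+D+E: cost 13+6+6=25, value 19+25+9=53
- C+D: cost 13+6=19, value 19+25=44
- A+D: cost 16+6=22, value 17+25=42
Best: 53 util.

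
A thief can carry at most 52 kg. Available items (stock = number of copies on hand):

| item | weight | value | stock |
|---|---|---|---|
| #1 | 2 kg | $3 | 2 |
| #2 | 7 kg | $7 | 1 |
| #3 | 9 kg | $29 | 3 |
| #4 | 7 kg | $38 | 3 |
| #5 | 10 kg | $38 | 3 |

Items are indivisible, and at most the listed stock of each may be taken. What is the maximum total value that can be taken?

Top feasible selections:
- 3×#4 + 3×#5: weight 51, value 228
- 1×#1 + 1×#3 + 3×#4 + 2×#5: weight 52, value 222
- 1×#3 + 3×#4 + 2×#5: weight 50, value 219
Best: $228.

$228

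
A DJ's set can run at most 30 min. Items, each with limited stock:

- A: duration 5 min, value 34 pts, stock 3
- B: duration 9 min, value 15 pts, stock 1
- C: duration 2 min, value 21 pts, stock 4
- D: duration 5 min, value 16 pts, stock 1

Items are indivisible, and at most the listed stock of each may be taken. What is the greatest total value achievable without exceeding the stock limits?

202 pts

Top feasible selections:
- 3×A + 4×C + 1×D: duration 28, value 202
- 3×A + 4×C: duration 23, value 186
- 3×A + 3×C + 1×D: duration 26, value 181
- 3×A + 1×B + 3×C: duration 30, value 180
Best: 202 pts.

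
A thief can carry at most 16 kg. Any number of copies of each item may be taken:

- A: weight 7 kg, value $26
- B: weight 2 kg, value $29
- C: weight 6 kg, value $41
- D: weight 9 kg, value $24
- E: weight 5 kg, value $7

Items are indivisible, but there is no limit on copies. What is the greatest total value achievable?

$232

Best value-per-unit is B at 29/2, and filling with it alone uses weight 8×2=16. No mix of the others beats 8×29 = 232.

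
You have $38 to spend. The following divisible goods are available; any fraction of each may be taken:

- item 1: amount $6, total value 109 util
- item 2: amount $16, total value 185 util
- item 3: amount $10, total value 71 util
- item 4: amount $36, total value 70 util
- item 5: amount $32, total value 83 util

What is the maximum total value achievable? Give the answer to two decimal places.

Take in order of value per unit:
- item 1 (109/6 per unit): all 6 → value 109, running total 109.00
- item 2 (185/16 per unit): all 16 → value 185, running total 294.00
- item 3 (71/10 per unit): all 10 → value 71, running total 365.00
- item 5 (83/32 per unit): 6 of 32 → value 6×83/32 = 15.5625, running total 380.56
Total 380.56.

380.56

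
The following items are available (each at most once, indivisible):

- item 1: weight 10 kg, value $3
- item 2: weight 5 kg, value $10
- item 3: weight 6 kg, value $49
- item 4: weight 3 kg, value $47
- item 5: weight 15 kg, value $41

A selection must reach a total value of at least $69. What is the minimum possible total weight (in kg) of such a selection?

Subsets with value ≥ 69, sorted by total weight:
- item 3+item 4: weight 9, value 96
- item 2+item 3+item 4: weight 14, value 106
- item 4+item 5: weight 18, value 88
Minimum weight: 9 kg.

9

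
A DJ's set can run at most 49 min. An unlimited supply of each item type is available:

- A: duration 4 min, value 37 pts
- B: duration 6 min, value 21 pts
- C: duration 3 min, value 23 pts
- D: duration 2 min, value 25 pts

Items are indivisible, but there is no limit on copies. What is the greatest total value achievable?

Best value-per-unit is D at 25/2, and filling with it alone uses duration 24×2=48. No mix of the others beats 24×25 = 600.

600 pts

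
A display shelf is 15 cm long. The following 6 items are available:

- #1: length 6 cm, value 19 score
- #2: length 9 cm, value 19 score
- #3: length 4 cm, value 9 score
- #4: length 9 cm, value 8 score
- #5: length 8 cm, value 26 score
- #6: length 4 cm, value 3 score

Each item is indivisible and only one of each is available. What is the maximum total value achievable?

45 score

This is a 0/1 knapsack; check combinations near the capacity.
- #1+#5: length 6+8=14, value 19+26=45
- #1+#2: length 6+9=15, value 19+19=38
- #3+#5: length 4+8=12, value 9+26=35
- #1+#3+#6: length 6+4+4=14, value 19+9+3=31
Best: 45 score.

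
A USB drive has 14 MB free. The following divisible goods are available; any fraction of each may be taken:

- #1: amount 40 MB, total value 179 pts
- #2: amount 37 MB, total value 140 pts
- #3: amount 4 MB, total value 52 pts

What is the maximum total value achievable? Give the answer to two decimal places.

Take in order of value per unit:
- #3 (52/4 per unit): all 4 → value 52, running total 52.00
- #1 (179/40 per unit): 10 of 40 → value 10×179/40 = 44.7500, running total 96.75
Total 96.75.

96.75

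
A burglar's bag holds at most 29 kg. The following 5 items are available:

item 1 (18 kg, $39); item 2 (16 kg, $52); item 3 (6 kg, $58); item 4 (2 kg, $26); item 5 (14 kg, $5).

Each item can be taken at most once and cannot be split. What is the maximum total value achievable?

Check high-value combinations within 29 kg:
- item 2+item 3+item 4: weight 16+6+2=24, value 52+58+26=136
- item 1+item 3+item 4: weight 18+6+2=26, value 39+58+26=123
- item 2+item 3: weight 16+6=22, value 52+58=110
- item 1+item 3: weight 18+6=24, value 39+58=97
Best: $136.

$136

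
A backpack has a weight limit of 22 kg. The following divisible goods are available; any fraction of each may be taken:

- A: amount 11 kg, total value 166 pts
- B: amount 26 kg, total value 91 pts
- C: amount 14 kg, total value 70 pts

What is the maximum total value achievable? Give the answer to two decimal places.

221.00

Take in order of value per unit:
- A (166/11 per unit): all 11 → value 166, running total 166.00
- C (70/14 per unit): 11 of 14 → value 11×70/14 = 55.0000, running total 221.00
Total 221.00.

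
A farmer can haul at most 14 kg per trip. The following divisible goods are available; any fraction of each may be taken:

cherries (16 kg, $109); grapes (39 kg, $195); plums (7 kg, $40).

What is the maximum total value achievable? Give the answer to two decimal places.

95.38

Take in order of value per unit:
- cherries (109/16 per unit): 14 of 16 → value 14×109/16 = 95.3750, running total 95.38
Total 95.38.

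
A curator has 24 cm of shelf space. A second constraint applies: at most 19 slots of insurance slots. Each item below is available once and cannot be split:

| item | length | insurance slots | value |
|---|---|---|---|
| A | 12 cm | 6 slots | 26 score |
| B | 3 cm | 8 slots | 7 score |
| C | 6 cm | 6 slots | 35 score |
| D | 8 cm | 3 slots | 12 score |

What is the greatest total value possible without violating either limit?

61 score

Feasible sets respecting both limits:
- A+C: length 18, insurance slots 12, value 61
- B+C+D: length 17, insurance slots 17, value 54
- C+D: length 14, insurance slots 9, value 47
- A+B+D: length 23, insurance slots 17, value 45
Best: 61 score.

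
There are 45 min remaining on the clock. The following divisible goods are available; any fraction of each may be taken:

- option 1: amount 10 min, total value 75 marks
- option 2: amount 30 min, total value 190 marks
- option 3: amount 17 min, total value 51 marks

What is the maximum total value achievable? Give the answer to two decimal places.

Take in order of value per unit:
- option 1 (75/10 per unit): all 10 → value 75, running total 75.00
- option 2 (190/30 per unit): all 30 → value 190, running total 265.00
- option 3 (51/17 per unit): 5 of 17 → value 5×51/17 = 15.0000, running total 280.00
Total 280.00.

280.00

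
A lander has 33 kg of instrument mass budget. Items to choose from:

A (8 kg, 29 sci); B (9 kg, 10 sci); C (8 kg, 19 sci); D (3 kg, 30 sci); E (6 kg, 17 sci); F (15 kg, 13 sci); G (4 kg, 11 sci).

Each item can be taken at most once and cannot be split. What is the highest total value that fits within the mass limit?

106 sci

Check high-value combinations within 33 kg:
- A+C+D+E+G: mass 8+8+3+6+4=29, value 29+19+30+17+11=106
- A+B+C+D+G: mass 8+9+8+3+4=32, value 29+10+19+30+11=99
- A+B+D+E+G: mass 8+9+3+6+4=30, value 29+10+30+17+11=97
- A+C+D+E: mass 8+8+3+6=25, value 29+19+30+17=95
Best: 106 sci.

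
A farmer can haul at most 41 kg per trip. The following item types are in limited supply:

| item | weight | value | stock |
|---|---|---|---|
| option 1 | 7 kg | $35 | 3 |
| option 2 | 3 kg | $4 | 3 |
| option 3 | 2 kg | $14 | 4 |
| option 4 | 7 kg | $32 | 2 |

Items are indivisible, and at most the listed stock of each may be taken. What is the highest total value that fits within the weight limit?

$211

Top feasible selections:
- 3×option 1 + 3×option 3 + 2×option 4: weight 41, value 211
- 3×option 1 + 2×option 3 + 2×option 4: weight 39, value 197
- 3×option 1 + 1×option 2 + 4×option 3 + 1×option 4: weight 39, value 197
Best: $211.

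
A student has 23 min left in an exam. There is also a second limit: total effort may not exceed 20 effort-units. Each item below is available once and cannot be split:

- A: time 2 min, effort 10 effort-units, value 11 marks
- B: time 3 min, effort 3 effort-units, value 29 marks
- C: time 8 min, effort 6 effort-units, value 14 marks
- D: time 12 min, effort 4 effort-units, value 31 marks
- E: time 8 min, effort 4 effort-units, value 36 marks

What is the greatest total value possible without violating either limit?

Feasible sets respecting both limits:
- B+D+E: time 23, effort 11, value 96
- B+C+E: time 19, effort 13, value 79
- A+D+E: time 22, effort 18, value 78
- A+B+E: time 13, effort 17, value 76
Best: 96 marks.

96 marks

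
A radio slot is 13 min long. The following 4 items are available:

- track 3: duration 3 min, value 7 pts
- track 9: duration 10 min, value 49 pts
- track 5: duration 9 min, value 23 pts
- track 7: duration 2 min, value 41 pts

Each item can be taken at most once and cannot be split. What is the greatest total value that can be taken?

90 pts

This is a 0/1 knapsack; check combinations near the capacity.
- track 9+track 7: duration 10+2=12, value 49+41=90
- track 5+track 7: duration 9+2=11, value 23+41=64
- track 3+track 9: duration 3+10=13, value 7+49=56
- track 9: duration 10, value 49
Best: 90 pts.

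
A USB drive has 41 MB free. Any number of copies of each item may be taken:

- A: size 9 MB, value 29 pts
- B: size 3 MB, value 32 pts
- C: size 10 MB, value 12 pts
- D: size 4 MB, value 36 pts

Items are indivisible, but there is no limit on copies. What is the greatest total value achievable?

Best value-per-unit is B at 32/3; filling with it alone gives 13×32 = 416.
Optimal mix: 11×B + 2×D → size 41, value 424.

424 pts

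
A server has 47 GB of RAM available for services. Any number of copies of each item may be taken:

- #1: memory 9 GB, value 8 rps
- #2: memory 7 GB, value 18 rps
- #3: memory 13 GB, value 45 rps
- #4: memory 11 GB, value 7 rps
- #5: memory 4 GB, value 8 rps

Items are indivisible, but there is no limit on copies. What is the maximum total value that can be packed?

Best value-per-unit is #3 at 45/13; filling with it alone gives 3×45 = 135.
Optimal mix: 1×#2 + 3×#3 → memory 46, value 153.

153 rps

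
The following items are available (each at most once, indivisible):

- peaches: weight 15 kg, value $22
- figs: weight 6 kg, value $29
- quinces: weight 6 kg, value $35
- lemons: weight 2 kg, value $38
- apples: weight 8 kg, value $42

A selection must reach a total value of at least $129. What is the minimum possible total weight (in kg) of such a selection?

22

Subsets with value ≥ 129, sorted by total weight:
- figs+quinces+lemons+apples: weight 22, value 144
- peaches+quinces+lemons+apples: weight 31, value 137
- peaches+figs+lemons+apples: weight 31, value 131
- peaches+figs+quinces+lemons+apples: weight 37, value 166
Minimum weight: 22 kg.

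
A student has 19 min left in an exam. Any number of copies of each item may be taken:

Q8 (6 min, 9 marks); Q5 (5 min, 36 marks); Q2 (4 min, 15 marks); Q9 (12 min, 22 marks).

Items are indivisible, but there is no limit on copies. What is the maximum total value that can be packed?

123 marks

Best value-per-unit is Q5 at 36/5; filling with it alone gives 3×36 = 108.
Optimal mix: 3×Q5 + 1×Q2 → time 19, value 123.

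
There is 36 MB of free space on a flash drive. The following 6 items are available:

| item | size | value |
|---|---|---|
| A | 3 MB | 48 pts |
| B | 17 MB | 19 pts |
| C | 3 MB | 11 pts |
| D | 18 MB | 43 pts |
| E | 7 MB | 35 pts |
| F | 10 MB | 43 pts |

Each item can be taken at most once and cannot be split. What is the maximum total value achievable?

This is a 0/1 knapsack; check combinations near the capacity.
- A+C+D+F: size 3+3+18+10=34, value 48+11+43+43=145
- A+C+E+F: size 3+3+7+10=23, value 48+11+35+43=137
- A+C+D+E: size 3+3+18+7=31, value 48+11+43+35=137
- A+D+F: size 3+18+10=31, value 48+43+43=134
Best: 145 pts.

145 pts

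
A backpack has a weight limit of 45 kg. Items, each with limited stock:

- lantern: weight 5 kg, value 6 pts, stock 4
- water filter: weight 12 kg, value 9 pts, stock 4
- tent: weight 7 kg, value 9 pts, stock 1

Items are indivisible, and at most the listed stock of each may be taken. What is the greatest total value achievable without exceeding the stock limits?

Best selections within weight 45 and stock limits:
- 4×lantern + 1×water filter + 1×tent: weight 39, value 42
- 4×lantern + 2×water filter: weight 44, value 42
- 2×lantern + 2×water filter + 1×tent: weight 41, value 39
Best: 42 pts.

42 pts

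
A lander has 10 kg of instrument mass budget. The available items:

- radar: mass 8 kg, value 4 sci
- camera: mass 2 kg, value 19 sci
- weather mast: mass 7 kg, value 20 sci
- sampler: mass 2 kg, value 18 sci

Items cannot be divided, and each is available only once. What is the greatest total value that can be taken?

This is a 0/1 knapsack; check combinations near the capacity.
- camera+weather mast: mass 2+7=9, value 19+20=39
- weather mast+sampler: mass 7+2=9, value 20+18=38
- camera+sampler: mass 2+2=4, value 19+18=37
- radar+camera: mass 8+2=10, value 4+19=23
- radar+sampler: mass 8+2=10, value 4+18=22
Best: 39 sci.

39 sci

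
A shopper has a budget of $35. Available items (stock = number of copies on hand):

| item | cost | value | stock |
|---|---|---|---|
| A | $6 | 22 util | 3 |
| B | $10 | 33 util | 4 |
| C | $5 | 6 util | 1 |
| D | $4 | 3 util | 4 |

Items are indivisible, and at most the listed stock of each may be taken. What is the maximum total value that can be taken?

Top feasible selections:
- 2×A + 2×B: cost 32, value 110
- 3×A + 1×B + 1×C: cost 33, value 105
- 3×B + 1×C: cost 35, value 105
Best: 110 util.

110 util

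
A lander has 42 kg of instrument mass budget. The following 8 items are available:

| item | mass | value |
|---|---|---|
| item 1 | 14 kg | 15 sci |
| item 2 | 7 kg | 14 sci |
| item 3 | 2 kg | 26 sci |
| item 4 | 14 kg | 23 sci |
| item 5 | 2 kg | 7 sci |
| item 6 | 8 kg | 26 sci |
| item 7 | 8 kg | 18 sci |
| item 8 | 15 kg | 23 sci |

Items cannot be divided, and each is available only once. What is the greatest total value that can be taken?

114 sci

This is a 0/1 knapsack; check combinations near the capacity.
- item 2+item 3+item 4+item 5+item 6+item 7: mass 7+2+14+2+8+8=41, value 14+26+23+7+26+18=114
- item 2+item 3+item 5+item 6+item 7+item 8: mass 7+2+2+8+8+15=42, value 14+26+7+26+18+23=114
- item 2+item 3+item 4+item 6+item 7: mass 7+2+14+8+8=39, value 14+26+23+26+18=107
- item 2+item 3+item 6+item 7+item 8: mass 7+2+8+8+15=40, value 14+26+26+18+23=107
- item 1+item 2+item 3+item 5+item 6+item 7: mass 14+7+2+2+8+8=41, value 15+14+26+7+26+18=106
Best: 114 sci.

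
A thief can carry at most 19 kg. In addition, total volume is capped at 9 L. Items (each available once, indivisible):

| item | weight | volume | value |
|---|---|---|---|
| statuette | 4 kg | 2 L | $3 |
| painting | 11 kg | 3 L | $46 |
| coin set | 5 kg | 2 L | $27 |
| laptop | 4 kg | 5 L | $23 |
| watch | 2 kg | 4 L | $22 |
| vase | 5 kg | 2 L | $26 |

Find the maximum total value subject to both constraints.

Feasible sets respecting both limits:
- painting+coin set+watch: weight 18, volume 9, value 95
- painting+watch+vase: weight 18, volume 9, value 94
- coin set+laptop+vase: weight 14, volume 9, value 76
- coin set+watch+vase: weight 12, volume 8, value 75
Best: $95.

$95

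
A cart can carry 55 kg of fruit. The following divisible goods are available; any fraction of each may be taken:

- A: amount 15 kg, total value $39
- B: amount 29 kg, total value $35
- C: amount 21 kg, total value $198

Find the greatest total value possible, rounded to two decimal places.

Take in order of value per unit:
- C (198/21 per unit): all 21 → value 198, running total 198.00
- A (39/15 per unit): all 15 → value 39, running total 237.00
- B (35/29 per unit): 19 of 29 → value 19×35/29 = 22.9310, running total 259.93
Total 259.93.

259.93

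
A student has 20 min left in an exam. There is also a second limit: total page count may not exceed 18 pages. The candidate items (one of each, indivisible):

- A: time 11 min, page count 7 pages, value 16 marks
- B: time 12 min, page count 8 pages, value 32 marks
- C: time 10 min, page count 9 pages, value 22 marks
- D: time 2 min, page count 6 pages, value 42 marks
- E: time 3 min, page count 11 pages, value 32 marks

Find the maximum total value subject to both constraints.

74 marks

Feasible sets respecting both limits:
- B+D: time 14, page count 14, value 74
- D+E: time 5, page count 17, value 74
- C+D: time 12, page count 15, value 64
- A+D: time 13, page count 13, value 58
Best: 74 marks.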